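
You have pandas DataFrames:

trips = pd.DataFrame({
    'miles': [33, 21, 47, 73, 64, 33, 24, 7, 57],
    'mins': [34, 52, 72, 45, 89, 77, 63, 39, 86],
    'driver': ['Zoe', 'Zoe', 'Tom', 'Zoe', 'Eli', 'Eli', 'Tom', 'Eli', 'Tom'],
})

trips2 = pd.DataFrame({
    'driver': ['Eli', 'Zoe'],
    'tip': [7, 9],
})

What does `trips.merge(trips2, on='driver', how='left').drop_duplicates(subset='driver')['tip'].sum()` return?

merge on 'driver' (how='left') → 9 rows:
   miles  mins driver  tip
0     33    34    Zoe  9.0
1     21    52    Zoe  9.0
2     47    72    Tom  NaN
3     73    45    Zoe  9.0
4     64    89    Eli  7.0
5     33    77    Eli  7.0
6     24    63    Tom  NaN
7      7    39    Eli  7.0
8     57    86    Tom  NaN
drop duplicate driver (keep=first):
   miles  mins driver  tip
0     33    34    Zoe  9.0
2     47    72    Tom  NaN
4     64    89    Eli  7.0
Taking the sum of column 'tip' gives 16.0.

16.0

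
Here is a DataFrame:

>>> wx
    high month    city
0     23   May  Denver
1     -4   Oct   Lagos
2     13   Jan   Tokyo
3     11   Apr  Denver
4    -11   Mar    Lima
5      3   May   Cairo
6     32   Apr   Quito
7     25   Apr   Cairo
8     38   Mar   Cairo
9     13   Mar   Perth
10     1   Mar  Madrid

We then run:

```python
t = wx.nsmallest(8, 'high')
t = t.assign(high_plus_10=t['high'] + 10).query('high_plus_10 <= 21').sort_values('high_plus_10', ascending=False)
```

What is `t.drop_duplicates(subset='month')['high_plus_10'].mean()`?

12.75

take 8 rows with smallest high:
    high month    city
4    -11   Mar    Lima
1     -4   Oct   Lagos
10     1   Mar  Madrid
5      3   May   Cairo
3     11   Apr  Denver
2     13   Jan   Tokyo
9     13   Mar   Perth
0     23   May  Denver
add column high_plus_10 = t['high'] + 10:
    high month    city  high_plus_10
4    -11   Mar    Lima            -1
1     -4   Oct   Lagos             6
10     1   Mar  Madrid            11
5      3   May   Cairo            13
3     11   Apr  Denver            21
2     13   Jan   Tokyo            23
9     13   Mar   Perth            23
0     23   May  Denver            33
filter rows where high_plus_10 <= 21:
    high month    city  high_plus_10
4    -11   Mar    Lima            -1
1     -4   Oct   Lagos             6
10     1   Mar  Madrid            11
5      3   May   Cairo            13
3     11   Apr  Denver            21
sort by high_plus_10 descending:
    high month    city  high_plus_10
3     11   Apr  Denver            21
5      3   May   Cairo            13
10     1   Mar  Madrid            11
1     -4   Oct   Lagos             6
4    -11   Mar    Lima            -1
drop duplicate month (keep=first):
    high month    city  high_plus_10
3     11   Apr  Denver            21
5      3   May   Cairo            13
10     1   Mar  Madrid            11
1     -4   Oct   Lagos             6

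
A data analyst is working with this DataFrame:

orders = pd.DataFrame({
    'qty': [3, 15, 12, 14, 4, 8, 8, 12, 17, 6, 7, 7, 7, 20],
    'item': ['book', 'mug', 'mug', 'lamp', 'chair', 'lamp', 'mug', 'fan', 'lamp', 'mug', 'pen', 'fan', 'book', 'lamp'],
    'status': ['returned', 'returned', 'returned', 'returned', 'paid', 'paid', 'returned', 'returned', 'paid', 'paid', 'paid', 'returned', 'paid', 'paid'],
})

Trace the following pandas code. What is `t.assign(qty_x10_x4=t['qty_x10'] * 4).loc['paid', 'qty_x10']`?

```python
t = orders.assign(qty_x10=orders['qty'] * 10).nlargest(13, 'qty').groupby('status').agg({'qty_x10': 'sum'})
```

690

add column qty_x10 = orders['qty'] * 10:
    qty   item    status  qty_x10
0     3   book  returned       30
1    15    mug  returned      150
2    12    mug  returned      120
3    14   lamp  returned      140
4     4  chair      paid       40
5     8   lamp      paid       80
6     8    mug  returned       80
7    12    fan  returned      120
8    17   lamp      paid      170
9     6    mug      paid       60
10    7    pen      paid       70
11    7    fan  returned       70
12    7   book      paid       70
13   20   lamp      paid      200
take 13 rows with largest qty:
    qty   item    status  qty_x10
13   20   lamp      paid      200
8    17   lamp      paid      170
1    15    mug  returned      150
3    14   lamp  returned      140
2    12    mug  returned      120
7    12    fan  returned      120
5     8   lamp      paid       80
6     8    mug  returned       80
10    7    pen      paid       70
11    7    fan  returned       70
12    7   book      paid       70
9     6    mug      paid       60
4     4  chair      paid       40
group by status, sum of qty_x10:
          qty_x10
status           
paid          690
returned      680
add column qty_x10_x4 = t['qty_x10'] * 4:
          qty_x10  qty_x10_x4
status                       
paid          690        2760
returned      680        2720
value at row 'paid', column 'qty_x10' → 690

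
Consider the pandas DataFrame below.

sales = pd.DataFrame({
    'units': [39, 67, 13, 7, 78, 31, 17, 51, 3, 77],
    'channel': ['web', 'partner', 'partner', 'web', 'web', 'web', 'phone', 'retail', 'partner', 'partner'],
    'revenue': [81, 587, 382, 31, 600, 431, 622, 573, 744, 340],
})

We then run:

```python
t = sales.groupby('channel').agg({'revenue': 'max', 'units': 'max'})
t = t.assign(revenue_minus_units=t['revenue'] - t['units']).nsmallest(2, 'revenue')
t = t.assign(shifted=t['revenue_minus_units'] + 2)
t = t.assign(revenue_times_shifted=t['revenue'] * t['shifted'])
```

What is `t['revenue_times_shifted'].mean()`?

group by channel: max(revenue), max(units):
         revenue  units
channel                
partner      744     77
phone        622     17
retail       573     51
web          600     78
add column revenue_minus_units = t['revenue'] - t['units']:
         revenue  units  revenue_minus_units
channel                                     
partner      744     77                  667
phone        622     17                  605
retail       573     51                  522
web          600     78                  522
take 2 rows with smallest revenue:
         revenue  units  revenue_minus_units
channel                                     
retail       573     51                  522
web          600     78                  522
add column shifted = t['revenue_minus_units'] + 2:
         revenue  units  revenue_minus_units  shifted
channel                                              
retail       573     51                  522      524
web          600     78                  522      524
add column revenue_times_shifted = t['revenue'] * t['shifted']:
         revenue  units  revenue_minus_units  shifted  revenue_times_shifted
channel                                                                     
retail       573     51                  522      524                 300252
web          600     78                  522      524                 314400
Finally, mean of column 'revenue_times_shifted' = 307326.0.

307326.0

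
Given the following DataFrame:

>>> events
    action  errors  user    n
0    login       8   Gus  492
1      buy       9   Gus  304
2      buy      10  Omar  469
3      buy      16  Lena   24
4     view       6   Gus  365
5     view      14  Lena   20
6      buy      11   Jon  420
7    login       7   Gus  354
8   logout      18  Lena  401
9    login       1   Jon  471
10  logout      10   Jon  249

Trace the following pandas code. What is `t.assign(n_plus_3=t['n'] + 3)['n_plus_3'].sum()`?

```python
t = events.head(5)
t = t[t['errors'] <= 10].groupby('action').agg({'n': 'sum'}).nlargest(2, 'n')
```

take first 5 rows:
  action  errors  user    n
0  login       8   Gus  492
1    buy       9   Gus  304
2    buy      10  Omar  469
3    buy      16  Lena   24
4   view       6   Gus  365
filter rows where errors <= 10:
  action  errors  user    n
0  login       8   Gus  492
1    buy       9   Gus  304
2    buy      10  Omar  469
4   view       6   Gus  365
group by action, sum of n:
          n
action     
buy     773
login   492
view    365
take 2 rows with largest n:
          n
action     
buy     773
login   492
add column n_plus_3 = t['n'] + 3:
          n  n_plus_3
action               
buy     773       776
login   492       495

1271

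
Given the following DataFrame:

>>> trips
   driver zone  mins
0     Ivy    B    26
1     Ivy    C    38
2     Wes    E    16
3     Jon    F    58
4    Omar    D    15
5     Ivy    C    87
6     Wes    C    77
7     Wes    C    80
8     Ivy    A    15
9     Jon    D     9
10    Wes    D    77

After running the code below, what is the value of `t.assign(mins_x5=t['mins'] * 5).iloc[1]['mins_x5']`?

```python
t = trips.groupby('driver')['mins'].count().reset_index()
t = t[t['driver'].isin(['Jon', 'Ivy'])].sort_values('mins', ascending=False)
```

10

group by driver, count of mins:
driver
Ivy     4
Jon     2
Omar    1
Wes     4
Name: mins, dtype: int64
reset_index():
  driver  mins
0    Ivy     4
1    Jon     2
2   Omar     1
3    Wes     4
filter rows where driver in ['Jon', 'Ivy']:
  driver  mins
0    Ivy     4
1    Jon     2
sort by mins descending:
  driver  mins
0    Ivy     4
1    Jon     2
add column mins_x5 = t['mins'] * 5:
  driver  mins  mins_x5
0    Ivy     4       20
1    Jon     2       10
Finally, value at position 1, column 'mins_x5' = 10.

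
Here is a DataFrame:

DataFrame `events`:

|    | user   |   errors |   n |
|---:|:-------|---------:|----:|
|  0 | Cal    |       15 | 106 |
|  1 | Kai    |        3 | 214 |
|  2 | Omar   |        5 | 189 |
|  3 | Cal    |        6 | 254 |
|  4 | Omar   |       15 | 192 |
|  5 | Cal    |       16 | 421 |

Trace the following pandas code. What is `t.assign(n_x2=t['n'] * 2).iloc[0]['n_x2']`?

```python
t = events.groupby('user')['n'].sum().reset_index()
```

group by user, sum of n:
user
Cal     781
Kai     214
Omar    381
Name: n, dtype: int64
reset_index():
   user    n
0   Cal  781
1   Kai  214
2  Omar  381
add column n_x2 = t['n'] * 2:
   user    n  n_x2
0   Cal  781  1562
1   Kai  214   428
2  Omar  381   762

1562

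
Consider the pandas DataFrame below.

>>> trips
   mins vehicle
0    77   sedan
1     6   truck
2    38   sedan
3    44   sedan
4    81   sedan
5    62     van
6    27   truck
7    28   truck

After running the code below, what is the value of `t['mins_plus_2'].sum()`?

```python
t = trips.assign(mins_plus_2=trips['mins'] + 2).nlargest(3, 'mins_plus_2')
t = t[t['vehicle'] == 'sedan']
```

162

add column mins_plus_2 = trips['mins'] + 2:
   mins vehicle  mins_plus_2
0    77   sedan           79
1     6   truck            8
2    38   sedan           40
3    44   sedan           46
4    81   sedan           83
5    62     van           64
6    27   truck           29
7    28   truck           30
take 3 rows with largest mins_plus_2:
   mins vehicle  mins_plus_2
4    81   sedan           83
0    77   sedan           79
5    62     van           64
filter rows where vehicle == 'sedan':
   mins vehicle  mins_plus_2
4    81   sedan           83
0    77   sedan           79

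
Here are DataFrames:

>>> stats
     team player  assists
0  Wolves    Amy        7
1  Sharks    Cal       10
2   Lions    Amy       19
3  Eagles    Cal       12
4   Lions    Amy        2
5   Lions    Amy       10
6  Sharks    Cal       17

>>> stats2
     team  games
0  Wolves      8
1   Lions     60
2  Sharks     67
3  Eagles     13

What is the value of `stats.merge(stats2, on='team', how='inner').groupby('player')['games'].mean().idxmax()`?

Cal

merge on 'team' (how='inner') → 7 rows:
     team player  assists  games
0  Wolves    Amy        7      8
1  Sharks    Cal       10     67
2   Lions    Amy       19     60
3  Eagles    Cal       12     13
4   Lions    Amy        2     60
5   Lions    Amy       10     60
6  Sharks    Cal       17     67
group by player, mean of games:
player
Amy    47.0
Cal    49.0
Name: games, dtype: float64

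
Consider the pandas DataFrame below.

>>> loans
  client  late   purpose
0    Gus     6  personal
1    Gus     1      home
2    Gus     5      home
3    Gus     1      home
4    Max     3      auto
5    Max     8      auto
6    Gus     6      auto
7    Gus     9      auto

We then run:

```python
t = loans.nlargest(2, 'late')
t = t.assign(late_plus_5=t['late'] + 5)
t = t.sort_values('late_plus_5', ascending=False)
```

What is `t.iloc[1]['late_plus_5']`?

13

take 2 rows with largest late:
  client  late purpose
7    Gus     9    auto
5    Max     8    auto
add column late_plus_5 = t['late'] + 5:
  client  late purpose  late_plus_5
7    Gus     9    auto           14
5    Max     8    auto           13
sort by late_plus_5 descending:
  client  late purpose  late_plus_5
7    Gus     9    auto           14
5    Max     8    auto           13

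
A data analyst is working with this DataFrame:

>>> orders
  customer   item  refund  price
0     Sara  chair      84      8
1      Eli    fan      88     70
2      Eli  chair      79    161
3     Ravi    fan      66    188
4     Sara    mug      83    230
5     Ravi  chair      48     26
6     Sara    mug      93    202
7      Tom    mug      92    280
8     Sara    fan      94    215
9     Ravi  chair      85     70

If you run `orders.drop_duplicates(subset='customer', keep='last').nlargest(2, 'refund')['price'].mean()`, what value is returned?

drop duplicate customer (keep=last):
  customer   item  refund  price
2      Eli  chair      79    161
7      Tom    mug      92    280
8     Sara    fan      94    215
9     Ravi  chair      85     70
take 2 rows with largest refund:
  customer item  refund  price
8     Sara  fan      94    215
7      Tom  mug      92    280
So mean() = 247.5.

247.5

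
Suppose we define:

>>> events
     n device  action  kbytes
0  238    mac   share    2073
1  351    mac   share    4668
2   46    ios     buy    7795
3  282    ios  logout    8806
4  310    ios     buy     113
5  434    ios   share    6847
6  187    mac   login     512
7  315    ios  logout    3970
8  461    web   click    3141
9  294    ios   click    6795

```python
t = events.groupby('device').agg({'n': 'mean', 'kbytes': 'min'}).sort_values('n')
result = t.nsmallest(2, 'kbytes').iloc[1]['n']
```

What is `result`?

258.666666667

group by device: mean(n), min(kbytes):
                 n  kbytes
device                    
ios     280.166667     113
mac     258.666667     512
web     461.000000    3141
sort by n:
                 n  kbytes
device                    
mac     258.666667     512
ios     280.166667     113
web     461.000000    3141
take 2 rows with smallest kbytes:
                 n  kbytes
device                    
ios     280.166667     113
mac     258.666667     512
Finally, value at position 1, column 'n' = 258.666666667.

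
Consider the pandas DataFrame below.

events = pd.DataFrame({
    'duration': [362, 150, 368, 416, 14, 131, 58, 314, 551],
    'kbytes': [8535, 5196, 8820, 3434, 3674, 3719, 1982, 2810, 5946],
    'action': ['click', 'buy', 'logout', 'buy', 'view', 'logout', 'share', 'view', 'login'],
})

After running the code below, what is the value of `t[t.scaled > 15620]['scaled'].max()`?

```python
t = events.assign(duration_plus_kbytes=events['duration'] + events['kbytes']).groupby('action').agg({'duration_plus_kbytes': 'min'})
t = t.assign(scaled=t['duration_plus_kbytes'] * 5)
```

44485

add column duration_plus_kbytes = events['duration'] + events['kbytes']:
   duration  kbytes  action  duration_plus_kbytes
0       362    8535   click                  8897
1       150    5196     buy                  5346
2       368    8820  logout                  9188
3       416    3434     buy                  3850
4        14    3674    view                  3688
5       131    3719  logout                  3850
6        58    1982   share                  2040
7       314    2810    view                  3124
8       551    5946   login                  6497
group by action, min of duration_plus_kbytes:
        duration_plus_kbytes
action                      
buy                     3850
click                   8897
login                   6497
logout                  3850
share                   2040
view                    3124
add column scaled = t['duration_plus_kbytes'] * 5:
        duration_plus_kbytes  scaled
action                              
buy                     3850   19250
click                   8897   44485
login                   6497   32485
logout                  3850   19250
share                   2040   10200
view                    3124   15620
filter rows where scaled > 15620:
        duration_plus_kbytes  scaled
action                              
buy                     3850   19250
click                   8897   44485
login                   6497   32485
logout                  3850   19250
Finally, max of column 'scaled' = 44485.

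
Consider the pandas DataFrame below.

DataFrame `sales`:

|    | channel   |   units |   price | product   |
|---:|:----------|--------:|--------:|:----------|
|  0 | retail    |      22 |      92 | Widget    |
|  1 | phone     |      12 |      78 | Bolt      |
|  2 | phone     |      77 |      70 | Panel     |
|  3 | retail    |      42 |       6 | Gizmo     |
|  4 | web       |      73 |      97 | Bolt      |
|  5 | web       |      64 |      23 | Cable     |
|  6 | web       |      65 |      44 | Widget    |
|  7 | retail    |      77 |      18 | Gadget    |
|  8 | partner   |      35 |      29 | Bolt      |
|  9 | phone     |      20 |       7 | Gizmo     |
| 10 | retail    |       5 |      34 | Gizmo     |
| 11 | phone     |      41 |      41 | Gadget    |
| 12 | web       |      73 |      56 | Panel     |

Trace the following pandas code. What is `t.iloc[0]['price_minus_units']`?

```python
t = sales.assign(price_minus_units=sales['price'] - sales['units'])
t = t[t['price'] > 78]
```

70

add column price_minus_units = sales['price'] - sales['units']:
    channel  units  price product  price_minus_units
0    retail     22     92  Widget                 70
1     phone     12     78    Bolt                 66
2     phone     77     70   Panel                 -7
3    retail     42      6   Gizmo                -36
4       web     73     97    Bolt                 24
5       web     64     23   Cable                -41
6       web     65     44  Widget                -21
7    retail     77     18  Gadget                -59
8   partner     35     29    Bolt                 -6
9     phone     20      7   Gizmo                -13
10   retail      5     34   Gizmo                 29
11    phone     41     41  Gadget                  0
12      web     73     56   Panel                -17
filter rows where price > 78:
  channel  units  price product  price_minus_units
0  retail     22     92  Widget                 70
4     web     73     97    Bolt                 24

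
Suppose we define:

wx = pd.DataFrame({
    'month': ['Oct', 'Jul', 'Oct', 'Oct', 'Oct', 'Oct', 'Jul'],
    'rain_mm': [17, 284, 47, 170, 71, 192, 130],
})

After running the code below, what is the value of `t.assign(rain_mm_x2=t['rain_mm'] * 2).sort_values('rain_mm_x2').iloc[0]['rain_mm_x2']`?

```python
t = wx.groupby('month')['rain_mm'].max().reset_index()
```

group by month, max of rain_mm:
month
Jul    284
Oct    192
Name: rain_mm, dtype: int64
reset_index():
  month  rain_mm
0   Jul      284
1   Oct      192
add column rain_mm_x2 = t['rain_mm'] * 2:
  month  rain_mm  rain_mm_x2
0   Jul      284         568
1   Oct      192         384
sort by rain_mm_x2:
  month  rain_mm  rain_mm_x2
1   Oct      192         384
0   Jul      284         568
Hence 384.

384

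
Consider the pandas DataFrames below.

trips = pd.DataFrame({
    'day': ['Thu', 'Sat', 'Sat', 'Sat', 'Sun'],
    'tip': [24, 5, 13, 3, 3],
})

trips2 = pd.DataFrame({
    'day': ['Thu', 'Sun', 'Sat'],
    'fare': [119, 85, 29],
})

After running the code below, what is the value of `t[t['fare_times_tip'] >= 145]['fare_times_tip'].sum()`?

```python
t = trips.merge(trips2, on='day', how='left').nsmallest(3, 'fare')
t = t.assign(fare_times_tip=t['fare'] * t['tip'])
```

522

merge on 'day' (how='left') → 5 rows:
   day  tip  fare
0  Thu   24   119
1  Sat    5    29
2  Sat   13    29
3  Sat    3    29
4  Sun    3    85
take 3 rows with smallest fare:
   day  tip  fare
1  Sat    5    29
2  Sat   13    29
3  Sat    3    29
add column fare_times_tip = t['fare'] * t['tip']:
   day  tip  fare  fare_times_tip
1  Sat    5    29             145
2  Sat   13    29             377
3  Sat    3    29              87
filter rows where fare_times_tip >= 145:
   day  tip  fare  fare_times_tip
1  Sat    5    29             145
2  Sat   13    29             377
sum of column 'fare_times_tip' → 522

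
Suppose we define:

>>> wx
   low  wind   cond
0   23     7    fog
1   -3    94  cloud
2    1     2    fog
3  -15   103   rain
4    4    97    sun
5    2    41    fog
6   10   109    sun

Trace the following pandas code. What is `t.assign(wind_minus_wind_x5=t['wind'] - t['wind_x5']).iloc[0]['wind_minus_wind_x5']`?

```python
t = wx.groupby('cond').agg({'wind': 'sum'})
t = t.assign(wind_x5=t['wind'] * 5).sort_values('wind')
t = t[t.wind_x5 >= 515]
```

-412

group by cond, sum of wind:
       wind
cond       
cloud    94
fog      50
rain    103
sun     206
add column wind_x5 = t['wind'] * 5:
       wind  wind_x5
cond                
cloud    94      470
fog      50      250
rain    103      515
sun     206     1030
sort by wind:
       wind  wind_x5
cond                
fog      50      250
cloud    94      470
rain    103      515
sun     206     1030
filter rows where wind_x5 >= 515:
      wind  wind_x5
cond               
rain   103      515
sun    206     1030
add column wind_minus_wind_x5 = t['wind'] - t['wind_x5']:
      wind  wind_x5  wind_minus_wind_x5
cond                                   
rain   103      515                -412
sun    206     1030                -824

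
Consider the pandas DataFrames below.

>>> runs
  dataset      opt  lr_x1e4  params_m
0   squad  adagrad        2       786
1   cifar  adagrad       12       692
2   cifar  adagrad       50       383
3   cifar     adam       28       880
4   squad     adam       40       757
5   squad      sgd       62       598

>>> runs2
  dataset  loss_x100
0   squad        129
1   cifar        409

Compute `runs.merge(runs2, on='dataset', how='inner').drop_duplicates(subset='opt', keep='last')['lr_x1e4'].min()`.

40

merge on 'dataset' (how='inner') → 6 rows:
  dataset      opt  lr_x1e4  params_m  loss_x100
0   squad  adagrad        2       786        129
1   cifar  adagrad       12       692        409
2   cifar  adagrad       50       383        409
3   cifar     adam       28       880        409
4   squad     adam       40       757        129
5   squad      sgd       62       598        129
drop duplicate opt (keep=last):
  dataset      opt  lr_x1e4  params_m  loss_x100
2   cifar  adagrad       50       383        409
4   squad     adam       40       757        129
5   squad      sgd       62       598        129
Taking the min of column 'lr_x1e4' gives 40.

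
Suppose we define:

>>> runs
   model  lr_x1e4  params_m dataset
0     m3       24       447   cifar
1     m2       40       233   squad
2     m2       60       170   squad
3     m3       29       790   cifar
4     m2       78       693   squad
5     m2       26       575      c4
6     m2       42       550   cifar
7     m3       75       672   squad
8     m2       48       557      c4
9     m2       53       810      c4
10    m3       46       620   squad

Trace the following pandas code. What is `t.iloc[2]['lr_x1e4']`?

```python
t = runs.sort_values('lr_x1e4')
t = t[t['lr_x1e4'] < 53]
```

sort by lr_x1e4:
   model  lr_x1e4  params_m dataset
0     m3       24       447   cifar
5     m2       26       575      c4
3     m3       29       790   cifar
1     m2       40       233   squad
6     m2       42       550   cifar
10    m3       46       620   squad
8     m2       48       557      c4
9     m2       53       810      c4
2     m2       60       170   squad
7     m3       75       672   squad
4     m2       78       693   squad
filter rows where lr_x1e4 < 53:
   model  lr_x1e4  params_m dataset
0     m3       24       447   cifar
5     m2       26       575      c4
3     m3       29       790   cifar
1     m2       40       233   squad
6     m2       42       550   cifar
10    m3       46       620   squad
8     m2       48       557      c4
Then the value at position 2, column 'lr_x1e4': 29

29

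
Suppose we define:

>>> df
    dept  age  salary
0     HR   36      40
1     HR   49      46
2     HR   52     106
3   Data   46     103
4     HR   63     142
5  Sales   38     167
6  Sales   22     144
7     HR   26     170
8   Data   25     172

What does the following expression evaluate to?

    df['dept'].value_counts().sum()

value_counts of dept:
dept
HR       5
Data     2
Sales    2
Name: count, dtype: int64

9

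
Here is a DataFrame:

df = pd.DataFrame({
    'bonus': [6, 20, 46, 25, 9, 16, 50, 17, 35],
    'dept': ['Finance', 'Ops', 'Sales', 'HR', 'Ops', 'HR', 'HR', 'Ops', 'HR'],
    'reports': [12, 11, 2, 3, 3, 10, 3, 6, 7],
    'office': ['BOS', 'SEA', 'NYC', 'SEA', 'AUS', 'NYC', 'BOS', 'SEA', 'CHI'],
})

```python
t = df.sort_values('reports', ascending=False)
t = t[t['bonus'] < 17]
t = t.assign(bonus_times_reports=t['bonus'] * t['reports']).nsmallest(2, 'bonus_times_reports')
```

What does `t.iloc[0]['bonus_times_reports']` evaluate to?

27

sort by reports descending:
   bonus     dept  reports office
0      6  Finance       12    BOS
1     20      Ops       11    SEA
5     16       HR       10    NYC
8     35       HR        7    CHI
7     17      Ops        6    SEA
3     25       HR        3    SEA
4      9      Ops        3    AUS
6     50       HR        3    BOS
2     46    Sales        2    NYC
filter rows where bonus < 17:
   bonus     dept  reports office
0      6  Finance       12    BOS
5     16       HR       10    NYC
4      9      Ops        3    AUS
add column bonus_times_reports = t['bonus'] * t['reports']:
   bonus     dept  reports office  bonus_times_reports
0      6  Finance       12    BOS                   72
5     16       HR       10    NYC                  160
4      9      Ops        3    AUS                   27
take 2 rows with smallest bonus_times_reports:
   bonus     dept  reports office  bonus_times_reports
4      9      Ops        3    AUS                   27
0      6  Finance       12    BOS                   72
Finally, value at position 0, column 'bonus_times_reports' = 27.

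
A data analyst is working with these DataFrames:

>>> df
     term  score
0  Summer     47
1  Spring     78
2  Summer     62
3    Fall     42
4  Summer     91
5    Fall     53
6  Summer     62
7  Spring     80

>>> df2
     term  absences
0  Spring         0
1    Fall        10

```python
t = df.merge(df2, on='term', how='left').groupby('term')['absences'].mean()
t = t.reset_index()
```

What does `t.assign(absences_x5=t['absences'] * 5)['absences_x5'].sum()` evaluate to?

50.0

merge on 'term' (how='left') → 8 rows:
     term  score  absences
0  Summer     47       NaN
1  Spring     78       0.0
2  Summer     62       NaN
3    Fall     42      10.0
4  Summer     91       NaN
5    Fall     53      10.0
6  Summer     62       NaN
7  Spring     80       0.0
group by term, mean of absences:
term
Fall      10.0
Spring     0.0
Summer     NaN
Name: absences, dtype: float64
reset_index():
     term  absences
0    Fall      10.0
1  Spring       0.0
2  Summer       NaN
add column absences_x5 = t['absences'] * 5:
     term  absences  absences_x5
0    Fall      10.0         50.0
1  Spring       0.0          0.0
2  Summer       NaN          NaN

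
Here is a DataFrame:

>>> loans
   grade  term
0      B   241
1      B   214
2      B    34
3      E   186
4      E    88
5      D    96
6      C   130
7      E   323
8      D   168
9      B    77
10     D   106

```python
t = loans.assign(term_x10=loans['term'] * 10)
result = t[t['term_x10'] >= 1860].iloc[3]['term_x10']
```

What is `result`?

add column term_x10 = loans['term'] * 10:
   grade  term  term_x10
0      B   241      2410
1      B   214      2140
2      B    34       340
3      E   186      1860
4      E    88       880
5      D    96       960
6      C   130      1300
7      E   323      3230
8      D   168      1680
9      B    77       770
10     D   106      1060
filter rows where term_x10 >= 1860:
  grade  term  term_x10
0     B   241      2410
1     B   214      2140
3     E   186      1860
7     E   323      3230
So iloc[3]['term_x10'] = 3230.

3230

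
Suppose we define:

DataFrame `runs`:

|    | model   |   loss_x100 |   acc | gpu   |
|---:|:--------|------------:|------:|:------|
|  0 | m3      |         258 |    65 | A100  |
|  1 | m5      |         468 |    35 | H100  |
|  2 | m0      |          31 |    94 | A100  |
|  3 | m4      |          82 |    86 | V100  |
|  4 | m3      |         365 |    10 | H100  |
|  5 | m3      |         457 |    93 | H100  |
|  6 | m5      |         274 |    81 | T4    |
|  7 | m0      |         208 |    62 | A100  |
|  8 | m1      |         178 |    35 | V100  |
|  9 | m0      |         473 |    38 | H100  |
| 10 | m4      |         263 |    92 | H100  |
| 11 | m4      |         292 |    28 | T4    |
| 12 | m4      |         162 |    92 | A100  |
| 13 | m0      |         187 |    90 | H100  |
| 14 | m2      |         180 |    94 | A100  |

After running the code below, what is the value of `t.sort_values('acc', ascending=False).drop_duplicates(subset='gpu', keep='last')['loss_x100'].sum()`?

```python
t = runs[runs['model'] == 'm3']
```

623

filter rows where model == 'm3':
  model  loss_x100  acc   gpu
0    m3        258   65  A100
4    m3        365   10  H100
5    m3        457   93  H100
sort by acc descending:
  model  loss_x100  acc   gpu
5    m3        457   93  H100
0    m3        258   65  A100
4    m3        365   10  H100
drop duplicate gpu (keep=last):
  model  loss_x100  acc   gpu
0    m3        258   65  A100
4    m3        365   10  H100
Taking the sum of column 'loss_x100' gives 623.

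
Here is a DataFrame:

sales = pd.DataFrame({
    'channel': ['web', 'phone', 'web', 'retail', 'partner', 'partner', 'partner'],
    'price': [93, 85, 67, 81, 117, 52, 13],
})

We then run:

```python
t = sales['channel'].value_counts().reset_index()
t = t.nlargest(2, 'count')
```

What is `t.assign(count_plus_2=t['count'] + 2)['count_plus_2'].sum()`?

9

value_counts of channel:
channel
partner    3
web        2
phone      1
retail     1
Name: count, dtype: int64
reset_index():
   channel  count
0  partner      3
1      web      2
2    phone      1
3   retail      1
take 2 rows with largest count:
   channel  count
0  partner      3
1      web      2
add column count_plus_2 = t['count'] + 2:
   channel  count  count_plus_2
0  partner      3             5
1      web      2             4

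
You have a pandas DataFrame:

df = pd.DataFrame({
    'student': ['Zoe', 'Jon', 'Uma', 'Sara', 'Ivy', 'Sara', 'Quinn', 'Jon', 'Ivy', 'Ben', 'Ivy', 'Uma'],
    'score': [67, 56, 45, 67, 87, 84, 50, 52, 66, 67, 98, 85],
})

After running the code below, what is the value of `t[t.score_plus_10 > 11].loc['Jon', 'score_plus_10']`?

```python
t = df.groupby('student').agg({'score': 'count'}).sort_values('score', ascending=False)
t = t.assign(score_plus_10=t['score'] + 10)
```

group by student, count of score:
         score
student       
Ben          1
Ivy          3
Jon          2
Quinn        1
Sara         2
Uma          2
Zoe          1
sort by score descending:
         score
student       
Ivy          3
Jon          2
Sara         2
Uma          2
Ben          1
Quinn        1
Zoe          1
add column score_plus_10 = t['score'] + 10:
         score  score_plus_10
student                      
Ivy          3             13
Jon          2             12
Sara         2             12
Uma          2             12
Ben          1             11
Quinn        1             11
Zoe          1             11
filter rows where score_plus_10 > 11:
         score  score_plus_10
student                      
Ivy          3             13
Jon          2             12
Sara         2             12
Uma          2             12

12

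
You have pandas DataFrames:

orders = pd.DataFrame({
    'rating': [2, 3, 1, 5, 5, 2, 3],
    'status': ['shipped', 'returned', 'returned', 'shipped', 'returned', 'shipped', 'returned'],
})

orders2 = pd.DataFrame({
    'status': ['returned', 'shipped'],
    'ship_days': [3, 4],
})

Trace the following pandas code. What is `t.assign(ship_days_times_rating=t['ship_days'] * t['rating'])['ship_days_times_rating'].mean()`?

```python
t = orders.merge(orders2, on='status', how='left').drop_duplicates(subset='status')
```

8.5

merge on 'status' (how='left') → 7 rows:
   rating    status  ship_days
0       2   shipped          4
1       3  returned          3
2       1  returned          3
3       5   shipped          4
4       5  returned          3
5       2   shipped          4
6       3  returned          3
drop duplicate status (keep=first):
   rating    status  ship_days
0       2   shipped          4
1       3  returned          3
add column ship_days_times_rating = t['ship_days'] * t['rating']:
   rating    status  ship_days  ship_days_times_rating
0       2   shipped          4                       8
1       3  returned          3                       9
So mean() = 8.5.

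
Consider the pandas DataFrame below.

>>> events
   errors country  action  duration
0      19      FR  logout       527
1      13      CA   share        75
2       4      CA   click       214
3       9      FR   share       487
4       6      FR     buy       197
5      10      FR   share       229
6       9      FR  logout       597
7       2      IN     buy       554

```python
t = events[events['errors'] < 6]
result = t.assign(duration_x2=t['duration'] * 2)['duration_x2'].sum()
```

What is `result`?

1536

filter rows where errors < 6:
   errors country action  duration
2       4      CA  click       214
7       2      IN    buy       554
add column duration_x2 = t['duration'] * 2:
   errors country action  duration  duration_x2
2       4      CA  click       214          428
7       2      IN    buy       554         1108
The sum of column 'duration_x2' is 1536.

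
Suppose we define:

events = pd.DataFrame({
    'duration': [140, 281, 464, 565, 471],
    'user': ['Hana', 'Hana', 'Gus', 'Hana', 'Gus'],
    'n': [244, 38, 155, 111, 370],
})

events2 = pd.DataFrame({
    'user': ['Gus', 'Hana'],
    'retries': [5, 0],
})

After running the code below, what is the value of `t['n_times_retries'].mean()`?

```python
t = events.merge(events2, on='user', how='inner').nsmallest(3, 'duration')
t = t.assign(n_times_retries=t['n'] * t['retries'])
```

258.333333333

merge on 'user' (how='inner') → 5 rows:
   duration  user    n  retries
0       140  Hana  244        0
1       281  Hana   38        0
2       464   Gus  155        5
3       565  Hana  111        0
4       471   Gus  370        5
take 3 rows with smallest duration:
   duration  user    n  retries
0       140  Hana  244        0
1       281  Hana   38        0
2       464   Gus  155        5
add column n_times_retries = t['n'] * t['retries']:
   duration  user    n  retries  n_times_retries
0       140  Hana  244        0                0
1       281  Hana   38        0                0
2       464   Gus  155        5              775
Taking the mean of column 'n_times_retries' gives 258.333333333.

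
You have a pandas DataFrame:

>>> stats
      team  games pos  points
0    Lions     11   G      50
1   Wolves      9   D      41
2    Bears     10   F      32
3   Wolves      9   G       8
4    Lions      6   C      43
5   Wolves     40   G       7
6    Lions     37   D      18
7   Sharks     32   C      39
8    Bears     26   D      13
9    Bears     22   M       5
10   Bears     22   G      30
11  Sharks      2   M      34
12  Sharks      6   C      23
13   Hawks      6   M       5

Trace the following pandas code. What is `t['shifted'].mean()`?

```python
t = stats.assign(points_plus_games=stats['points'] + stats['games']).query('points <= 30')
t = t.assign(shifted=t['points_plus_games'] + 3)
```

37.625

add column points_plus_games = stats['points'] + stats['games']:
      team  games pos  points  points_plus_games
0    Lions     11   G      50                 61
1   Wolves      9   D      41                 50
2    Bears     10   F      32                 42
3   Wolves      9   G       8                 17
4    Lions      6   C      43                 49
5   Wolves     40   G       7                 47
6    Lions     37   D      18                 55
7   Sharks     32   C      39                 71
8    Bears     26   D      13                 39
9    Bears     22   M       5                 27
10   Bears     22   G      30                 52
11  Sharks      2   M      34                 36
12  Sharks      6   C      23                 29
13   Hawks      6   M       5                 11
filter rows where points <= 30:
      team  games pos  points  points_plus_games
3   Wolves      9   G       8                 17
5   Wolves     40   G       7                 47
6    Lions     37   D      18                 55
8    Bears     26   D      13                 39
9    Bears     22   M       5                 27
10   Bears     22   G      30                 52
12  Sharks      6   C      23                 29
13   Hawks      6   M       5                 11
add column shifted = t['points_plus_games'] + 3:
      team  games pos  points  points_plus_games  shifted
3   Wolves      9   G       8                 17       20
5   Wolves     40   G       7                 47       50
6    Lions     37   D      18                 55       58
8    Bears     26   D      13                 39       42
9    Bears     22   M       5                 27       30
10   Bears     22   G      30                 52       55
12  Sharks      6   C      23                 29       32
13   Hawks      6   M       5                 11       14
mean of column 'shifted' → 37.625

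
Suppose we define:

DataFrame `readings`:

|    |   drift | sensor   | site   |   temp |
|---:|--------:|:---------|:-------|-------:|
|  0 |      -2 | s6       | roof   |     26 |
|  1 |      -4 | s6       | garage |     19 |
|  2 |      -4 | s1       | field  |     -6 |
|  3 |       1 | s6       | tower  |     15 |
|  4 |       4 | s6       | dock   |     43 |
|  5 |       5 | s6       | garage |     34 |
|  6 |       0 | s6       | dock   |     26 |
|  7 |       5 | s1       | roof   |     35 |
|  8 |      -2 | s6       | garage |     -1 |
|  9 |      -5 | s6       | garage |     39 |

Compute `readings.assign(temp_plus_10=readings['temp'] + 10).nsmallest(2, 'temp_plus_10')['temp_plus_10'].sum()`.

add column temp_plus_10 = readings['temp'] + 10:
   drift sensor    site  temp  temp_plus_10
0     -2     s6    roof    26            36
1     -4     s6  garage    19            29
2     -4     s1   field    -6             4
3      1     s6   tower    15            25
4      4     s6    dock    43            53
5      5     s6  garage    34            44
6      0     s6    dock    26            36
7      5     s1    roof    35            45
8     -2     s6  garage    -1             9
9     -5     s6  garage    39            49
take 2 rows with smallest temp_plus_10:
   drift sensor    site  temp  temp_plus_10
2     -4     s1   field    -6             4
8     -2     s6  garage    -1             9
Reading off the sum of column 'temp_plus_10', we get 13.

13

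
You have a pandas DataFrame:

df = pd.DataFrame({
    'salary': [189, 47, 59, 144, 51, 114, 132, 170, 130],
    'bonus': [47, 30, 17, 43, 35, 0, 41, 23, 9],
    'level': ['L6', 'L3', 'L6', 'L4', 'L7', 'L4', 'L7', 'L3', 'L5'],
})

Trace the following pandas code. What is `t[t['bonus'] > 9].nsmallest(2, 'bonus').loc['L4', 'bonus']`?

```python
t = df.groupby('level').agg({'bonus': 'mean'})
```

21.5

group by level, mean of bonus:
       bonus
level       
L3      26.5
L4      21.5
L5       9.0
L6      32.0
L7      38.0
filter rows where bonus > 9:
       bonus
level       
L3      26.5
L4      21.5
L6      32.0
L7      38.0
take 2 rows with smallest bonus:
       bonus
level       
L4      21.5
L3      26.5
Hence 21.5.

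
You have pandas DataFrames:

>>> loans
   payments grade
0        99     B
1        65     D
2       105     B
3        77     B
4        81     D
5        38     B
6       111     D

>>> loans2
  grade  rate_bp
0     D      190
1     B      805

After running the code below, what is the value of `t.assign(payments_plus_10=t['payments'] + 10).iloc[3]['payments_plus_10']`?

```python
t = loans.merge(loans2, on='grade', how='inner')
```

87

merge on 'grade' (how='inner') → 7 rows:
   payments grade  rate_bp
0        99     B      805
1        65     D      190
2       105     B      805
3        77     B      805
4        81     D      190
5        38     B      805
6       111     D      190
add column payments_plus_10 = t['payments'] + 10:
   payments grade  rate_bp  payments_plus_10
0        99     B      805               109
1        65     D      190                75
2       105     B      805               115
3        77     B      805                87
4        81     D      190                91
5        38     B      805                48
6       111     D      190               121
Reading off the value at position 3, column 'payments_plus_10', we get 87.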